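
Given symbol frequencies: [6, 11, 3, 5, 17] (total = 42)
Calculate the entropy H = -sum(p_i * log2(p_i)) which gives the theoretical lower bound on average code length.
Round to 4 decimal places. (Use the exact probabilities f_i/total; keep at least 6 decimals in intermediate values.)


Per-symbol terms -p_i * log2(p_i) with p_i = f_i/42:
  p = 6/42 = 0.142857: log2(p) = -2.807355, -p*log2(p) = 0.401051
  p = 11/42 = 0.261905: log2(p) = -1.932886, -p*log2(p) = 0.506232
  p = 3/42 = 0.071429: log2(p) = -3.807355, -p*log2(p) = 0.271954
  p = 5/42 = 0.119048: log2(p) = -3.070389, -p*log2(p) = 0.365523
  p = 17/42 = 0.404762: log2(p) = -1.304855, -p*log2(p) = 0.528155
H = 0.401051 + 0.506232 + 0.271954 + 0.365523 + 0.528155 = 2.072915

H = 2.0729 bits/symbol


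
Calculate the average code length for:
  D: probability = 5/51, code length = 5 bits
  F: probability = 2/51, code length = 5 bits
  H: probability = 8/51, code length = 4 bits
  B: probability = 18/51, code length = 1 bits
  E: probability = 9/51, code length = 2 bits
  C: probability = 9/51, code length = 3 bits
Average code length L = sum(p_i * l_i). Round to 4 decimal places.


Weighted contributions p_i * l_i:
  D: (5/51) * 5 = 25/51
  F: (2/51) * 5 = 10/51
  H: (8/51) * 4 = 32/51
  B: (18/51) * 1 = 18/51
  E: (9/51) * 2 = 18/51
  C: (9/51) * 3 = 27/51
Sum = (25 + 10 + 32 + 18 + 18 + 27)/51 = 130/51

L = 130/51 = 2.5490 bits/symbol


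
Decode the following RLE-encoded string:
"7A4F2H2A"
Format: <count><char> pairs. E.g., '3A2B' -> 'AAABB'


Expanding each <count><char> pair:
  7A -> 'AAAAAAA'
  4F -> 'FFFF'
  2H -> 'HH'
  2A -> 'AA'

Decoded = AAAAAAAFFFFHHAA


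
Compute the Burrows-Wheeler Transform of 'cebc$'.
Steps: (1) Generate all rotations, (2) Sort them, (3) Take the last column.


Rotations (sorted):
  0: $cebc -> last char: c
  1: bc$ce -> last char: e
  2: c$ceb -> last char: b
  3: cebc$ -> last char: $
  4: ebc$c -> last char: c


BWT = ceb$c


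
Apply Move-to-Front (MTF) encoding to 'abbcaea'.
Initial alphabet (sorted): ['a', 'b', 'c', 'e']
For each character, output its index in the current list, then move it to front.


MTF encoding:
'a': index 0 in ['a', 'b', 'c', 'e'] -> ['a', 'b', 'c', 'e']
'b': index 1 in ['a', 'b', 'c', 'e'] -> ['b', 'a', 'c', 'e']
'b': index 0 in ['b', 'a', 'c', 'e'] -> ['b', 'a', 'c', 'e']
'c': index 2 in ['b', 'a', 'c', 'e'] -> ['c', 'b', 'a', 'e']
'a': index 2 in ['c', 'b', 'a', 'e'] -> ['a', 'c', 'b', 'e']
'e': index 3 in ['a', 'c', 'b', 'e'] -> ['e', 'a', 'c', 'b']
'a': index 1 in ['e', 'a', 'c', 'b'] -> ['a', 'e', 'c', 'b']


Output: [0, 1, 0, 2, 2, 3, 1]


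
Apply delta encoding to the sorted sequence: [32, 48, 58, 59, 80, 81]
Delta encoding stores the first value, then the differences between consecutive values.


First value: 32
Deltas:
  48 - 32 = 16
  58 - 48 = 10
  59 - 58 = 1
  80 - 59 = 21
  81 - 80 = 1


Delta encoded: [32, 16, 10, 1, 21, 1]


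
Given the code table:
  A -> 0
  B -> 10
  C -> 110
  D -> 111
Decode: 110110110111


Decoding:
110 -> C
110 -> C
110 -> C
111 -> D


Result: CCCD


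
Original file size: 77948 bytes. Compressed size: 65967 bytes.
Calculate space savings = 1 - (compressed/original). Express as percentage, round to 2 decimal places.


ratio = compressed/original = 65967/77948 = 0.846295
savings = 1 - ratio = 1 - 0.846295 = 0.153705
as a percentage: 0.153705 * 100 = 15.37%

Space savings = 1 - 65967/77948 = 15.37%


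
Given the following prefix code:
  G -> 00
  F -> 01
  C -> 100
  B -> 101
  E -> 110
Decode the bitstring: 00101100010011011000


Decoding step by step:
Bits 00 -> G
Bits 101 -> B
Bits 100 -> C
Bits 01 -> F
Bits 00 -> G
Bits 110 -> E
Bits 110 -> E
Bits 00 -> G


Decoded message: GBCFGEEG


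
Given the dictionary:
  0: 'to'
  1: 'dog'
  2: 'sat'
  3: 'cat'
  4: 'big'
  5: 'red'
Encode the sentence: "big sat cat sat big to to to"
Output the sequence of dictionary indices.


Look up each word in the dictionary:
  'big' -> 4
  'sat' -> 2
  'cat' -> 3
  'sat' -> 2
  'big' -> 4
  'to' -> 0
  'to' -> 0
  'to' -> 0

Encoded: [4, 2, 3, 2, 4, 0, 0, 0]


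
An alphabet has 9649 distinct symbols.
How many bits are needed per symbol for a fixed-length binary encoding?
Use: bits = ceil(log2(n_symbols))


log2(9649) = 13.2362
Bracket: 2^13 = 8192 < 9649 <= 2^14 = 16384
So ceil(log2(9649)) = 14

bits = ceil(log2(9649)) = ceil(13.2362) = 14 bits


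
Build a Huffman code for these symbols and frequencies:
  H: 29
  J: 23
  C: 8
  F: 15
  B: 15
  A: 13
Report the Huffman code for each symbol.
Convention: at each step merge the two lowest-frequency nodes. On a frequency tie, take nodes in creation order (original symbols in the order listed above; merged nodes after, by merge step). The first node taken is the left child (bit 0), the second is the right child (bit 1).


Huffman tree construction:
Step 1: Merge C(8) + A(13) = 21
Step 2: Merge F(15) + B(15) = 30
Step 3: Merge (C+A)(21) + J(23) = 44
Step 4: Merge H(29) + (F+B)(30) = 59
Step 5: Merge ((C+A)+J)(44) + (H+(F+B))(59) = 103
Read each symbol's code off the tree from the root (left child = 0, right child = 1).

Codes:
  H: 10 (length 2)
  J: 01 (length 2)
  C: 000 (length 3)
  F: 110 (length 3)
  B: 111 (length 3)
  A: 001 (length 3)
Average code length: 257/103 = 2.4951 bits/symbol


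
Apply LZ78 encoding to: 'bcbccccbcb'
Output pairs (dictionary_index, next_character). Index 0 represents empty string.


LZ78 encoding steps:
Dictionary: {0: ''}
Step 1: w='' (idx 0), next='b' -> output (0, 'b'), add 'b' as idx 1
Step 2: w='' (idx 0), next='c' -> output (0, 'c'), add 'c' as idx 2
Step 3: w='b' (idx 1), next='c' -> output (1, 'c'), add 'bc' as idx 3
Step 4: w='c' (idx 2), next='c' -> output (2, 'c'), add 'cc' as idx 4
Step 5: w='c' (idx 2), next='b' -> output (2, 'b'), add 'cb' as idx 5
Step 6: w='cb' (idx 5), end of input -> output (5, '')


Encoded: [(0, 'b'), (0, 'c'), (1, 'c'), (2, 'c'), (2, 'b'), (5, '')]


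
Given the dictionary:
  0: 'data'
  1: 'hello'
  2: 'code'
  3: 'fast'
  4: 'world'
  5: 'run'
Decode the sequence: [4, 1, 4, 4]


Look up each index in the dictionary:
  4 -> 'world'
  1 -> 'hello'
  4 -> 'world'
  4 -> 'world'

Decoded: "world hello world world"


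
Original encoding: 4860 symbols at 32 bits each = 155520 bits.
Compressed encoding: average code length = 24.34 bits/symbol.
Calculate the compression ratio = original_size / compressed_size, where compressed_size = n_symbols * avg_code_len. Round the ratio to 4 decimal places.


original_size = n_symbols * orig_bits = 4860 * 32 = 155520 bits
compressed_size = n_symbols * avg_code_len = 4860 * 24.34 = 118292.4 bits
ratio = original_size / compressed_size = 155520 / 118292.4 = 1.3147

Compression ratio = 1.3147


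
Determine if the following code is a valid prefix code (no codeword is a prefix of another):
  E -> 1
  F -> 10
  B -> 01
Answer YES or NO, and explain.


Checking each pair (does one codeword prefix another?):
  E='1' vs F='10': prefix -- VIOLATION

NO -- this is NOT a valid prefix code. E (1) is a prefix of F (10).


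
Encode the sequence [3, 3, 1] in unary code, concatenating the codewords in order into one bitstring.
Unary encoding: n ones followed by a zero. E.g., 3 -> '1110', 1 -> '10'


Encode each number as n ones followed by a terminating 0:
  3 -> 1110 (4 bits)
  3 -> 1110 (4 bits)
  1 -> 10 (2 bits)
Total length = 4 + 4 + 2 = 10 bits.

Unary([3, 3, 1]) = 1110111010 (10 bits)


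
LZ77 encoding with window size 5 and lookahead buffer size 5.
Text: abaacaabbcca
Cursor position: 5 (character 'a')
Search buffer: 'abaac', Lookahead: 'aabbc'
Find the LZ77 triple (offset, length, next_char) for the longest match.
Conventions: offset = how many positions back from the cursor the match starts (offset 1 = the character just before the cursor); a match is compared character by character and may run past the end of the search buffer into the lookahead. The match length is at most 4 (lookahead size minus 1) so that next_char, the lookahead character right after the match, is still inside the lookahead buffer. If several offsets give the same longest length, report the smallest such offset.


Try each offset into the search buffer:
  offset=1 (pos 4, char 'c'): match length 0
  offset=2 (pos 3, char 'a'): match length 1
  offset=3 (pos 2, char 'a'): match length 2
  offset=4 (pos 1, char 'b'): match length 0
  offset=5 (pos 0, char 'a'): match length 1
Longest match has length 2 at offset 3.
next_char = character at position 5 + 2 = 7 -> 'b'

Best match: offset=3, length=2 (matching 'aa' starting at position 2)
LZ77 triple: (3, 2, 'b')


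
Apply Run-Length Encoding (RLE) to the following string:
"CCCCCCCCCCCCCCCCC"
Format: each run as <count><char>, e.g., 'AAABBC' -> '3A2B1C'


Scanning runs left to right:
  i=0: run of 'C' x 17 -> '17C'

RLE = 17C


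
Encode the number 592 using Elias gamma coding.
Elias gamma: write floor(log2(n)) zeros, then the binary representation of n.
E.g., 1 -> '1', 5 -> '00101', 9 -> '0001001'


num_bits = floor(log2(592)) + 1 = 10
leading_zeros = num_bits - 1 = 9
binary(592) = 1001010000

Elias gamma(592) = '000000000' + '1001010000' = 0000000001001010000 (19 bits)


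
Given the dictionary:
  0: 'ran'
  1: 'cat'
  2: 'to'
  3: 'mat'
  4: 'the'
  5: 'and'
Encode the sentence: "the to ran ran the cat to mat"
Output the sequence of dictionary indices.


Look up each word in the dictionary:
  'the' -> 4
  'to' -> 2
  'ran' -> 0
  'ran' -> 0
  'the' -> 4
  'cat' -> 1
  'to' -> 2
  'mat' -> 3

Encoded: [4, 2, 0, 0, 4, 1, 2, 3]


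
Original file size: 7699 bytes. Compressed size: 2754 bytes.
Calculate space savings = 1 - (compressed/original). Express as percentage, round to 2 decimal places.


ratio = compressed/original = 2754/7699 = 0.357709
savings = 1 - ratio = 1 - 0.357709 = 0.642291
as a percentage: 0.642291 * 100 = 64.23%

Space savings = 1 - 2754/7699 = 64.23%


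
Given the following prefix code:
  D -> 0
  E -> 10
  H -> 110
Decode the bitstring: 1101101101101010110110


Decoding step by step:
Bits 110 -> H
Bits 110 -> H
Bits 110 -> H
Bits 110 -> H
Bits 10 -> E
Bits 10 -> E
Bits 110 -> H
Bits 110 -> H


Decoded message: HHHHEEHH


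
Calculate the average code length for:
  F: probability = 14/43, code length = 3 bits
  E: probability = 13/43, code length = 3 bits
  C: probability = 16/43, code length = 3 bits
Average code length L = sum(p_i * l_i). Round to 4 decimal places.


Weighted contributions p_i * l_i:
  F: (14/43) * 3 = 42/43
  E: (13/43) * 3 = 39/43
  C: (16/43) * 3 = 48/43
Sum = (42 + 39 + 48)/43 = 129/43

L = 129/43 = 3.0000 bits/symbol


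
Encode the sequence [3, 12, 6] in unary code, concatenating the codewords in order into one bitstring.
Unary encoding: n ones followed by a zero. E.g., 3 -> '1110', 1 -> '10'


Encode each number as n ones followed by a terminating 0:
  3 -> 1110 (4 bits)
  12 -> 1111111111110 (13 bits)
  6 -> 1111110 (7 bits)
Total length = 4 + 13 + 7 = 24 bits.

Unary([3, 12, 6]) = 111011111111111101111110 (24 bits)


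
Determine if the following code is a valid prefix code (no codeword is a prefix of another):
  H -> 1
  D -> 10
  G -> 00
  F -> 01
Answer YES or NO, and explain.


Checking each pair (does one codeword prefix another?):
  H='1' vs D='10': prefix -- VIOLATION

NO -- this is NOT a valid prefix code. H (1) is a prefix of D (10).


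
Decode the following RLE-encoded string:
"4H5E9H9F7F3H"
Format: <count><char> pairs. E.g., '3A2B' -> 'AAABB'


Expanding each <count><char> pair:
  4H -> 'HHHH'
  5E -> 'EEEEE'
  9H -> 'HHHHHHHHH'
  9F -> 'FFFFFFFFF'
  7F -> 'FFFFFFF'
  3H -> 'HHH'

Decoded = HHHHEEEEEHHHHHHHHHFFFFFFFFFFFFFFFFHHH


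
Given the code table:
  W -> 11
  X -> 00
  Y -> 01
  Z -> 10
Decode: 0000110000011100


Decoding:
00 -> X
00 -> X
11 -> W
00 -> X
00 -> X
01 -> Y
11 -> W
00 -> X


Result: XXWXXYWX


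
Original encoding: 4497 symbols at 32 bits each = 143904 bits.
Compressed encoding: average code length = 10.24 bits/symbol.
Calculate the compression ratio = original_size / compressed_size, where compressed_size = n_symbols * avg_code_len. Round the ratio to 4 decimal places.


original_size = n_symbols * orig_bits = 4497 * 32 = 143904 bits
compressed_size = n_symbols * avg_code_len = 4497 * 10.24 = 46049.28 bits
ratio = original_size / compressed_size = 143904 / 46049.28 = 3.125

Compression ratio = 3.125


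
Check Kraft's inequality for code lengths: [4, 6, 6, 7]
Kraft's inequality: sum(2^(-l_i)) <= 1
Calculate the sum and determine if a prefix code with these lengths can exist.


Sum = 2^(-4) + 2^(-6) + 2^(-6) + 2^(-7)
    = 0.0625 + 0.015625 + 0.015625 + 0.0078125
    = 13/128 = 0.1015625
Since 0.1015625 <= 1, Kraft's inequality IS satisfied.
A prefix code with these lengths CAN exist.

Kraft sum = 0.1015625. Satisfied.


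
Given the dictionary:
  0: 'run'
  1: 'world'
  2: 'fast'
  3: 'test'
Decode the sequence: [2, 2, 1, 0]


Look up each index in the dictionary:
  2 -> 'fast'
  2 -> 'fast'
  1 -> 'world'
  0 -> 'run'

Decoded: "fast fast world run"


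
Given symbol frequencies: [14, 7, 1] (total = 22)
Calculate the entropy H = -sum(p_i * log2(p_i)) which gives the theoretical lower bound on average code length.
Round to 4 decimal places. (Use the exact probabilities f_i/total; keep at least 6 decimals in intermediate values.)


Per-symbol terms -p_i * log2(p_i) with p_i = f_i/22:
  p = 14/22 = 0.636364: log2(p) = -0.652077, -p*log2(p) = 0.414958
  p = 7/22 = 0.318182: log2(p) = -1.652077, -p*log2(p) = 0.525661
  p = 1/22 = 0.045455: log2(p) = -4.459432, -p*log2(p) = 0.202701
H = 0.414958 + 0.525661 + 0.202701 = 1.143320

H = 1.1433 bits/symbol


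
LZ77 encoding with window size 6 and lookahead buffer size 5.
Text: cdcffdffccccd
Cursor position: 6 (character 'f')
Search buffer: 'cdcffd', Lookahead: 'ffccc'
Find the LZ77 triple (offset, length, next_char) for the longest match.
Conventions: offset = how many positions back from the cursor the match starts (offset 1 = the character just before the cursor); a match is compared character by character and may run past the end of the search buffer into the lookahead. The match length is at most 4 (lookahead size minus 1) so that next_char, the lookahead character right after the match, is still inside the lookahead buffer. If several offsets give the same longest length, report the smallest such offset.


Try each offset into the search buffer:
  offset=1 (pos 5, char 'd'): match length 0
  offset=2 (pos 4, char 'f'): match length 1
  offset=3 (pos 3, char 'f'): match length 2
  offset=4 (pos 2, char 'c'): match length 0
  offset=5 (pos 1, char 'd'): match length 0
  offset=6 (pos 0, char 'c'): match length 0
Longest match has length 2 at offset 3.
next_char = character at position 6 + 2 = 8 -> 'c'

Best match: offset=3, length=2 (matching 'ff' starting at position 3)
LZ77 triple: (3, 2, 'c')


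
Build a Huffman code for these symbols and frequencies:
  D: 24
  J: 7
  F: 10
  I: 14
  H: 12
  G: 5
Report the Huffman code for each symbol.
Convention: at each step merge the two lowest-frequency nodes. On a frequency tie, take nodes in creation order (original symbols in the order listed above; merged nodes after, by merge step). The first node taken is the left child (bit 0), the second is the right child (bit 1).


Huffman tree construction:
Step 1: Merge G(5) + J(7) = 12
Step 2: Merge F(10) + H(12) = 22
Step 3: Merge (G+J)(12) + I(14) = 26
Step 4: Merge (F+H)(22) + D(24) = 46
Step 5: Merge ((G+J)+I)(26) + ((F+H)+D)(46) = 72
Read each symbol's code off the tree from the root (left child = 0, right child = 1).

Codes:
  D: 11 (length 2)
  J: 001 (length 3)
  F: 100 (length 3)
  I: 01 (length 2)
  H: 101 (length 3)
  G: 000 (length 3)
Average code length: 178/72 = 2.4722 bits/symbol


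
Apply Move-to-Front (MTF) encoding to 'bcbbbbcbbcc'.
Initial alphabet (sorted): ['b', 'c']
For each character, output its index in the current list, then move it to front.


MTF encoding:
'b': index 0 in ['b', 'c'] -> ['b', 'c']
'c': index 1 in ['b', 'c'] -> ['c', 'b']
'b': index 1 in ['c', 'b'] -> ['b', 'c']
'b': index 0 in ['b', 'c'] -> ['b', 'c']
'b': index 0 in ['b', 'c'] -> ['b', 'c']
'b': index 0 in ['b', 'c'] -> ['b', 'c']
'c': index 1 in ['b', 'c'] -> ['c', 'b']
'b': index 1 in ['c', 'b'] -> ['b', 'c']
'b': index 0 in ['b', 'c'] -> ['b', 'c']
'c': index 1 in ['b', 'c'] -> ['c', 'b']
'c': index 0 in ['c', 'b'] -> ['c', 'b']


Output: [0, 1, 1, 0, 0, 0, 1, 1, 0, 1, 0]


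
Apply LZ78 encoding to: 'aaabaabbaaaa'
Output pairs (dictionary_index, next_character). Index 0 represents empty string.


LZ78 encoding steps:
Dictionary: {0: ''}
Step 1: w='' (idx 0), next='a' -> output (0, 'a'), add 'a' as idx 1
Step 2: w='a' (idx 1), next='a' -> output (1, 'a'), add 'aa' as idx 2
Step 3: w='' (idx 0), next='b' -> output (0, 'b'), add 'b' as idx 3
Step 4: w='aa' (idx 2), next='b' -> output (2, 'b'), add 'aab' as idx 4
Step 5: w='b' (idx 3), next='a' -> output (3, 'a'), add 'ba' as idx 5
Step 6: w='aa' (idx 2), next='a' -> output (2, 'a'), add 'aaa' as idx 6


Encoded: [(0, 'a'), (1, 'a'), (0, 'b'), (2, 'b'), (3, 'a'), (2, 'a')]


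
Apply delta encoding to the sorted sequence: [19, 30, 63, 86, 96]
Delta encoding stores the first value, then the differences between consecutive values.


First value: 19
Deltas:
  30 - 19 = 11
  63 - 30 = 33
  86 - 63 = 23
  96 - 86 = 10


Delta encoded: [19, 11, 33, 23, 10]


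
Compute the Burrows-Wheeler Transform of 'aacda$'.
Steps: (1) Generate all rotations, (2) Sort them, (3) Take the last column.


Rotations (sorted):
  0: $aacda -> last char: a
  1: a$aacd -> last char: d
  2: aacda$ -> last char: $
  3: acda$a -> last char: a
  4: cda$aa -> last char: a
  5: da$aac -> last char: c


BWT = ad$aac


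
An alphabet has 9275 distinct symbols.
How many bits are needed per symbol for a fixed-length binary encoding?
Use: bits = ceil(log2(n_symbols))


log2(9275) = 13.1791
Bracket: 2^13 = 8192 < 9275 <= 2^14 = 16384
So ceil(log2(9275)) = 14

bits = ceil(log2(9275)) = ceil(13.1791) = 14 bits


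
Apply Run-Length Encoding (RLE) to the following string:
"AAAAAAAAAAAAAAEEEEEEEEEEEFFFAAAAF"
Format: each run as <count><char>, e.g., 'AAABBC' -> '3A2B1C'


Scanning runs left to right:
  i=0: run of 'A' x 14 -> '14A'
  i=14: run of 'E' x 11 -> '11E'
  i=25: run of 'F' x 3 -> '3F'
  i=28: run of 'A' x 4 -> '4A'
  i=32: run of 'F' x 1 -> '1F'

RLE = 14A11E3F4A1F


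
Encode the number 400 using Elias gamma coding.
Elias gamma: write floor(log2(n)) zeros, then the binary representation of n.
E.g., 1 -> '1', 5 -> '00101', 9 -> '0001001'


num_bits = floor(log2(400)) + 1 = 9
leading_zeros = num_bits - 1 = 8
binary(400) = 110010000

Elias gamma(400) = '00000000' + '110010000' = 00000000110010000 (17 bits)


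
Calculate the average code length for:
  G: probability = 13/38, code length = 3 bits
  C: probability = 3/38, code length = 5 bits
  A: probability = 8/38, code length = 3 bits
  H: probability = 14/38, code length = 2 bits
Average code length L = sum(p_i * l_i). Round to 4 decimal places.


Weighted contributions p_i * l_i:
  G: (13/38) * 3 = 39/38
  C: (3/38) * 5 = 15/38
  A: (8/38) * 3 = 24/38
  H: (14/38) * 2 = 28/38
Sum = (39 + 15 + 24 + 28)/38 = 106/38

L = 106/38 = 2.7895 bits/symbol


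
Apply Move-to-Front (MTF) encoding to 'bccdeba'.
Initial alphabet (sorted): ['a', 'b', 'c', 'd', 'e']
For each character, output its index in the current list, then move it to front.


MTF encoding:
'b': index 1 in ['a', 'b', 'c', 'd', 'e'] -> ['b', 'a', 'c', 'd', 'e']
'c': index 2 in ['b', 'a', 'c', 'd', 'e'] -> ['c', 'b', 'a', 'd', 'e']
'c': index 0 in ['c', 'b', 'a', 'd', 'e'] -> ['c', 'b', 'a', 'd', 'e']
'd': index 3 in ['c', 'b', 'a', 'd', 'e'] -> ['d', 'c', 'b', 'a', 'e']
'e': index 4 in ['d', 'c', 'b', 'a', 'e'] -> ['e', 'd', 'c', 'b', 'a']
'b': index 3 in ['e', 'd', 'c', 'b', 'a'] -> ['b', 'e', 'd', 'c', 'a']
'a': index 4 in ['b', 'e', 'd', 'c', 'a'] -> ['a', 'b', 'e', 'd', 'c']


Output: [1, 2, 0, 3, 4, 3, 4]


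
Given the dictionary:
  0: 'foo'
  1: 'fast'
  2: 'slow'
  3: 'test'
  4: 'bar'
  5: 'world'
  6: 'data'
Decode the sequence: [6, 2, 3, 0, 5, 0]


Look up each index in the dictionary:
  6 -> 'data'
  2 -> 'slow'
  3 -> 'test'
  0 -> 'foo'
  5 -> 'world'
  0 -> 'foo'

Decoded: "data slow test foo world foo"


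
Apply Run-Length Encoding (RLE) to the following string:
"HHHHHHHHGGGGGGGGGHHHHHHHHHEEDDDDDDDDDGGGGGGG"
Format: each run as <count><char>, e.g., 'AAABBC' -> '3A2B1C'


Scanning runs left to right:
  i=0: run of 'H' x 8 -> '8H'
  i=8: run of 'G' x 9 -> '9G'
  i=17: run of 'H' x 9 -> '9H'
  i=26: run of 'E' x 2 -> '2E'
  i=28: run of 'D' x 9 -> '9D'
  i=37: run of 'G' x 7 -> '7G'

RLE = 8H9G9H2E9D7G


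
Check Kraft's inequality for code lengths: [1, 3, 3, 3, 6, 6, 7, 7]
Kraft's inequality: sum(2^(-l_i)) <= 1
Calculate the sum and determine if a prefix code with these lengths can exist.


Sum = 2^(-1) + 2^(-3) + 2^(-3) + 2^(-3) + 2^(-6) + 2^(-6) + 2^(-7) + 2^(-7)
    = 0.5 + 0.125 + 0.125 + 0.125 + 0.015625 + 0.015625 + 0.0078125 + 0.0078125
    = 118/128 = 0.921875
Since 0.921875 <= 1, Kraft's inequality IS satisfied.
A prefix code with these lengths CAN exist.

Kraft sum = 0.921875. Satisfied.


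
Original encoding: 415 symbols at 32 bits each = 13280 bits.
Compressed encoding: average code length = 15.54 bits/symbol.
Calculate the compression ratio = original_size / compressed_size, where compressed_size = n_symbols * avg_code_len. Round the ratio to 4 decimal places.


original_size = n_symbols * orig_bits = 415 * 32 = 13280 bits
compressed_size = n_symbols * avg_code_len = 415 * 15.54 = 6449.1 bits
ratio = original_size / compressed_size = 13280 / 6449.1 = 2.0592

Compression ratio = 2.0592


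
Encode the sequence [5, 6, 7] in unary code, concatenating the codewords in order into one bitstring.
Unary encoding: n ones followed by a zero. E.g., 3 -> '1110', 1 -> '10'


Encode each number as n ones followed by a terminating 0:
  5 -> 111110 (6 bits)
  6 -> 1111110 (7 bits)
  7 -> 11111110 (8 bits)
Total length = 6 + 7 + 8 = 21 bits.

Unary([5, 6, 7]) = 111110111111011111110 (21 bits)


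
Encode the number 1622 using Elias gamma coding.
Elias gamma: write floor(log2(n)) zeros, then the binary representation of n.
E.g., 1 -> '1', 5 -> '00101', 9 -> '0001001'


num_bits = floor(log2(1622)) + 1 = 11
leading_zeros = num_bits - 1 = 10
binary(1622) = 11001010110

Elias gamma(1622) = '0000000000' + '11001010110' = 000000000011001010110 (21 bits)


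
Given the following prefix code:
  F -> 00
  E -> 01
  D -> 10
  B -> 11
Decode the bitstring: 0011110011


Decoding step by step:
Bits 00 -> F
Bits 11 -> B
Bits 11 -> B
Bits 00 -> F
Bits 11 -> B


Decoded message: FBBFB


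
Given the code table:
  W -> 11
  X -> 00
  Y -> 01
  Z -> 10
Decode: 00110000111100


Decoding:
00 -> X
11 -> W
00 -> X
00 -> X
11 -> W
11 -> W
00 -> X


Result: XWXXWWX


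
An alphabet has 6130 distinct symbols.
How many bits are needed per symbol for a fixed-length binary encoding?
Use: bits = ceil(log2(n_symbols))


log2(6130) = 12.5817
Bracket: 2^12 = 4096 < 6130 <= 2^13 = 8192
So ceil(log2(6130)) = 13

bits = ceil(log2(6130)) = ceil(12.5817) = 13 bits


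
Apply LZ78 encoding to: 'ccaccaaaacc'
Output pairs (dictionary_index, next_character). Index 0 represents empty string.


LZ78 encoding steps:
Dictionary: {0: ''}
Step 1: w='' (idx 0), next='c' -> output (0, 'c'), add 'c' as idx 1
Step 2: w='c' (idx 1), next='a' -> output (1, 'a'), add 'ca' as idx 2
Step 3: w='c' (idx 1), next='c' -> output (1, 'c'), add 'cc' as idx 3
Step 4: w='' (idx 0), next='a' -> output (0, 'a'), add 'a' as idx 4
Step 5: w='a' (idx 4), next='a' -> output (4, 'a'), add 'aa' as idx 5
Step 6: w='a' (idx 4), next='c' -> output (4, 'c'), add 'ac' as idx 6
Step 7: w='c' (idx 1), end of input -> output (1, '')


Encoded: [(0, 'c'), (1, 'a'), (1, 'c'), (0, 'a'), (4, 'a'), (4, 'c'), (1, '')]


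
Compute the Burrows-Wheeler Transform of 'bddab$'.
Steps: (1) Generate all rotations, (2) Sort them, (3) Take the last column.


Rotations (sorted):
  0: $bddab -> last char: b
  1: ab$bdd -> last char: d
  2: b$bdda -> last char: a
  3: bddab$ -> last char: $
  4: dab$bd -> last char: d
  5: ddab$b -> last char: b


BWT = bda$db


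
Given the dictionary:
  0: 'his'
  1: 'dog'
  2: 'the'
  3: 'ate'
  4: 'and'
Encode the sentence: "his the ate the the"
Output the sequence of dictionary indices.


Look up each word in the dictionary:
  'his' -> 0
  'the' -> 2
  'ate' -> 3
  'the' -> 2
  'the' -> 2

Encoded: [0, 2, 3, 2, 2]


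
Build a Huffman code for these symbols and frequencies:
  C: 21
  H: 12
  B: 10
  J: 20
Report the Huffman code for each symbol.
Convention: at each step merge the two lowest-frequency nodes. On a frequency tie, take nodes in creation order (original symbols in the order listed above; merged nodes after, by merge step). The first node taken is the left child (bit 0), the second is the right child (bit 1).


Huffman tree construction:
Step 1: Merge B(10) + H(12) = 22
Step 2: Merge J(20) + C(21) = 41
Step 3: Merge (B+H)(22) + (J+C)(41) = 63
Read each symbol's code off the tree from the root (left child = 0, right child = 1).

Codes:
  C: 11 (length 2)
  H: 01 (length 2)
  B: 00 (length 2)
  J: 10 (length 2)
Average code length: 126/63 = 2.0000 bits/symbol


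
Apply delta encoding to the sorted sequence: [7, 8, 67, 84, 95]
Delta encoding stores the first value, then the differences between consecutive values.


First value: 7
Deltas:
  8 - 7 = 1
  67 - 8 = 59
  84 - 67 = 17
  95 - 84 = 11


Delta encoded: [7, 1, 59, 17, 11]


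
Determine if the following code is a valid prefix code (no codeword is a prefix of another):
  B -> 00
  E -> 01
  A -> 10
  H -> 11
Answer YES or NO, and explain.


Checking each pair (does one codeword prefix another?):
  B='00' vs E='01': no prefix
  B='00' vs A='10': no prefix
  B='00' vs H='11': no prefix
  E='01' vs B='00': no prefix
  E='01' vs A='10': no prefix
  E='01' vs H='11': no prefix
  A='10' vs B='00': no prefix
  A='10' vs E='01': no prefix
  A='10' vs H='11': no prefix
  H='11' vs B='00': no prefix
  H='11' vs E='01': no prefix
  H='11' vs A='10': no prefix
No violation found over all pairs.

YES -- this is a valid prefix code. No codeword is a prefix of any other codeword.


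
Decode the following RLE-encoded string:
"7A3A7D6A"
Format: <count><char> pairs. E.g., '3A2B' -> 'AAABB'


Expanding each <count><char> pair:
  7A -> 'AAAAAAA'
  3A -> 'AAA'
  7D -> 'DDDDDDD'
  6A -> 'AAAAAA'

Decoded = AAAAAAAAAADDDDDDDAAAAAA


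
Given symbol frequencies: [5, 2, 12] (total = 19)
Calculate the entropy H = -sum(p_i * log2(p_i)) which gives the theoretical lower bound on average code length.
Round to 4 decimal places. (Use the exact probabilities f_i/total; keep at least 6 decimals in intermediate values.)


Per-symbol terms -p_i * log2(p_i) with p_i = f_i/19:
  p = 5/19 = 0.263158: log2(p) = -1.925999, -p*log2(p) = 0.506842
  p = 2/19 = 0.105263: log2(p) = -3.247928, -p*log2(p) = 0.341887
  p = 12/19 = 0.631579: log2(p) = -0.662965, -p*log2(p) = 0.418715
H = 0.506842 + 0.341887 + 0.418715 = 1.267444

H = 1.2674 bits/symbol


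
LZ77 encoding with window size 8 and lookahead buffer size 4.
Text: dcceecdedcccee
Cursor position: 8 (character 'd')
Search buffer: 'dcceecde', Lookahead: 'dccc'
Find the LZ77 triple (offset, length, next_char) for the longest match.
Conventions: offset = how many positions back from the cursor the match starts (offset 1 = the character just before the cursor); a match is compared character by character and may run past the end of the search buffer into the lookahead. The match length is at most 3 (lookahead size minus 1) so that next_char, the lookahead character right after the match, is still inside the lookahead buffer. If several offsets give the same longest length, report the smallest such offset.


Try each offset into the search buffer:
  offset=1 (pos 7, char 'e'): match length 0
  offset=2 (pos 6, char 'd'): match length 1
  offset=3 (pos 5, char 'c'): match length 0
  offset=4 (pos 4, char 'e'): match length 0
  offset=5 (pos 3, char 'e'): match length 0
  offset=6 (pos 2, char 'c'): match length 0
  offset=7 (pos 1, char 'c'): match length 0
  offset=8 (pos 0, char 'd'): match length 3
Longest match has length 3 at offset 8.
next_char = character at position 8 + 3 = 11 -> 'c'

Best match: offset=8, length=3 (matching 'dcc' starting at position 0)
LZ77 triple: (8, 3, 'c')


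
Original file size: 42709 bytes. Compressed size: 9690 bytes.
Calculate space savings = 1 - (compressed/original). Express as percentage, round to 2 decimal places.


ratio = compressed/original = 9690/42709 = 0.226884
savings = 1 - ratio = 1 - 0.226884 = 0.773116
as a percentage: 0.773116 * 100 = 77.31%

Space savings = 1 - 9690/42709 = 77.31%


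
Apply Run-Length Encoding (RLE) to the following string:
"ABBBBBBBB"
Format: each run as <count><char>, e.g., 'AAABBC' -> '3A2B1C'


Scanning runs left to right:
  i=0: run of 'A' x 1 -> '1A'
  i=1: run of 'B' x 8 -> '8B'

RLE = 1A8B


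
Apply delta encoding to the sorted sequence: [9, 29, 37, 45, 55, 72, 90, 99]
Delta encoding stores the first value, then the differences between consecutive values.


First value: 9
Deltas:
  29 - 9 = 20
  37 - 29 = 8
  45 - 37 = 8
  55 - 45 = 10
  72 - 55 = 17
  90 - 72 = 18
  99 - 90 = 9


Delta encoded: [9, 20, 8, 8, 10, 17, 18, 9]


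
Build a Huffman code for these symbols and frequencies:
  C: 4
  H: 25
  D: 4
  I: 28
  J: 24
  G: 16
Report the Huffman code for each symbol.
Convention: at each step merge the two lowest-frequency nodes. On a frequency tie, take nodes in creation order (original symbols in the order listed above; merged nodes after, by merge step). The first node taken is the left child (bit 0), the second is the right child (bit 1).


Huffman tree construction:
Step 1: Merge C(4) + D(4) = 8
Step 2: Merge (C+D)(8) + G(16) = 24
Step 3: Merge J(24) + ((C+D)+G)(24) = 48
Step 4: Merge H(25) + I(28) = 53
Step 5: Merge (J+((C+D)+G))(48) + (H+I)(53) = 101
Read each symbol's code off the tree from the root (left child = 0, right child = 1).

Codes:
  C: 0100 (length 4)
  H: 10 (length 2)
  D: 0101 (length 4)
  I: 11 (length 2)
  J: 00 (length 2)
  G: 011 (length 3)
Average code length: 234/101 = 2.3168 bits/symbol


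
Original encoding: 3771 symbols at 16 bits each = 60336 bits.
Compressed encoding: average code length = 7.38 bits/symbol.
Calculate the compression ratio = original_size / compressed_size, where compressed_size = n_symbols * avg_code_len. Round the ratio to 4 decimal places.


original_size = n_symbols * orig_bits = 3771 * 16 = 60336 bits
compressed_size = n_symbols * avg_code_len = 3771 * 7.38 = 27829.98 bits
ratio = original_size / compressed_size = 60336 / 27829.98 = 2.168

Compression ratio = 2.168


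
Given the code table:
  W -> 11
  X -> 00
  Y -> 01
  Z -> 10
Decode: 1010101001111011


Decoding:
10 -> Z
10 -> Z
10 -> Z
10 -> Z
01 -> Y
11 -> W
10 -> Z
11 -> W


Result: ZZZZYWZW


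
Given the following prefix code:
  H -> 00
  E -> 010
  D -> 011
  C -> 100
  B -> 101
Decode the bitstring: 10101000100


Decoding step by step:
Bits 101 -> B
Bits 010 -> E
Bits 00 -> H
Bits 100 -> C


Decoded message: BEHC


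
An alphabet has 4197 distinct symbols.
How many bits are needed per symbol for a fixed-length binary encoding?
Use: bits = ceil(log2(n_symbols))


log2(4197) = 12.0351
Bracket: 2^12 = 4096 < 4197 <= 2^13 = 8192
So ceil(log2(4197)) = 13

bits = ceil(log2(4197)) = ceil(12.0351) = 13 bits


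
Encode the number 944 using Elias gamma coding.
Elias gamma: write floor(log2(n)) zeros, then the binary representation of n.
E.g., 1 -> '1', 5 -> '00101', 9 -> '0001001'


num_bits = floor(log2(944)) + 1 = 10
leading_zeros = num_bits - 1 = 9
binary(944) = 1110110000

Elias gamma(944) = '000000000' + '1110110000' = 0000000001110110000 (19 bits)


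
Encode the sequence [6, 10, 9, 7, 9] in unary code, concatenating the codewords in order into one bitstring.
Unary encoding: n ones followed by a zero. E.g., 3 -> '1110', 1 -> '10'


Encode each number as n ones followed by a terminating 0:
  6 -> 1111110 (7 bits)
  10 -> 11111111110 (11 bits)
  9 -> 1111111110 (10 bits)
  7 -> 11111110 (8 bits)
  9 -> 1111111110 (10 bits)
Total length = 7 + 11 + 10 + 8 + 10 = 46 bits.

Unary([6, 10, 9, 7, 9]) = 1111110111111111101111111110111111101111111110 (46 bits)


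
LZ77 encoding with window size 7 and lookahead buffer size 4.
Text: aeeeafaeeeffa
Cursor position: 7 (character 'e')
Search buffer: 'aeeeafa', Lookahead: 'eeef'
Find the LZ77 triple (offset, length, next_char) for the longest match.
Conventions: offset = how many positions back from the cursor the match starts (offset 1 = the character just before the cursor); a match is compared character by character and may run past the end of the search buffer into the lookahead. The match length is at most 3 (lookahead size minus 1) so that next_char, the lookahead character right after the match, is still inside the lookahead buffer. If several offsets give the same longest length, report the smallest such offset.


Try each offset into the search buffer:
  offset=1 (pos 6, char 'a'): match length 0
  offset=2 (pos 5, char 'f'): match length 0
  offset=3 (pos 4, char 'a'): match length 0
  offset=4 (pos 3, char 'e'): match length 1
  offset=5 (pos 2, char 'e'): match length 2
  offset=6 (pos 1, char 'e'): match length 3
  offset=7 (pos 0, char 'a'): match length 0
Longest match has length 3 at offset 6.
next_char = character at position 7 + 3 = 10 -> 'f'

Best match: offset=6, length=3 (matching 'eee' starting at position 1)
LZ77 triple: (6, 3, 'f')


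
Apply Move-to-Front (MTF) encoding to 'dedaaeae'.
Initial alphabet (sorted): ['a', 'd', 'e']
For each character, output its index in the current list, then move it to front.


MTF encoding:
'd': index 1 in ['a', 'd', 'e'] -> ['d', 'a', 'e']
'e': index 2 in ['d', 'a', 'e'] -> ['e', 'd', 'a']
'd': index 1 in ['e', 'd', 'a'] -> ['d', 'e', 'a']
'a': index 2 in ['d', 'e', 'a'] -> ['a', 'd', 'e']
'a': index 0 in ['a', 'd', 'e'] -> ['a', 'd', 'e']
'e': index 2 in ['a', 'd', 'e'] -> ['e', 'a', 'd']
'a': index 1 in ['e', 'a', 'd'] -> ['a', 'e', 'd']
'e': index 1 in ['a', 'e', 'd'] -> ['e', 'a', 'd']


Output: [1, 2, 1, 2, 0, 2, 1, 1]


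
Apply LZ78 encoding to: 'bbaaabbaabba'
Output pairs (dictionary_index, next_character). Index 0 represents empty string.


LZ78 encoding steps:
Dictionary: {0: ''}
Step 1: w='' (idx 0), next='b' -> output (0, 'b'), add 'b' as idx 1
Step 2: w='b' (idx 1), next='a' -> output (1, 'a'), add 'ba' as idx 2
Step 3: w='' (idx 0), next='a' -> output (0, 'a'), add 'a' as idx 3
Step 4: w='a' (idx 3), next='b' -> output (3, 'b'), add 'ab' as idx 4
Step 5: w='ba' (idx 2), next='a' -> output (2, 'a'), add 'baa' as idx 5
Step 6: w='b' (idx 1), next='b' -> output (1, 'b'), add 'bb' as idx 6
Step 7: w='a' (idx 3), end of input -> output (3, '')


Encoded: [(0, 'b'), (1, 'a'), (0, 'a'), (3, 'b'), (2, 'a'), (1, 'b'), (3, '')]


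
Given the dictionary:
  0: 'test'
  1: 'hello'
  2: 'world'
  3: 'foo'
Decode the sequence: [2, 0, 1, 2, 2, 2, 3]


Look up each index in the dictionary:
  2 -> 'world'
  0 -> 'test'
  1 -> 'hello'
  2 -> 'world'
  2 -> 'world'
  2 -> 'world'
  3 -> 'foo'

Decoded: "world test hello world world world foo"


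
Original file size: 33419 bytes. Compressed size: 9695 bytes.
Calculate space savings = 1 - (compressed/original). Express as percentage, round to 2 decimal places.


ratio = compressed/original = 9695/33419 = 0.290104
savings = 1 - ratio = 1 - 0.290104 = 0.709896
as a percentage: 0.709896 * 100 = 70.99%

Space savings = 1 - 9695/33419 = 70.99%


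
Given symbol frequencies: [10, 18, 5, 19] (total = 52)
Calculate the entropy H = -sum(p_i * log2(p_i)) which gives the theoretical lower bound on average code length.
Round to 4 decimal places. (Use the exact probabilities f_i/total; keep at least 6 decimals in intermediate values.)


Per-symbol terms -p_i * log2(p_i) with p_i = f_i/52:
  p = 10/52 = 0.192308: log2(p) = -2.378512, -p*log2(p) = 0.457406
  p = 18/52 = 0.346154: log2(p) = -1.530515, -p*log2(p) = 0.529794
  p = 5/52 = 0.096154: log2(p) = -3.378512, -p*log2(p) = 0.324857
  p = 19/52 = 0.365385: log2(p) = -1.452512, -p*log2(p) = 0.530726
H = 0.457406 + 0.529794 + 0.324857 + 0.530726 = 1.842783

H = 1.8428 bits/symbol


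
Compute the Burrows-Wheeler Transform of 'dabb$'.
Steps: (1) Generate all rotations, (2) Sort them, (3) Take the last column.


Rotations (sorted):
  0: $dabb -> last char: b
  1: abb$d -> last char: d
  2: b$dab -> last char: b
  3: bb$da -> last char: a
  4: dabb$ -> last char: $


BWT = bdba$


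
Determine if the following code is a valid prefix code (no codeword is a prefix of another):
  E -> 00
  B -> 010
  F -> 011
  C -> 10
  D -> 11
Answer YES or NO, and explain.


Checking each pair (does one codeword prefix another?):
  E='00' vs B='010': no prefix
  E='00' vs F='011': no prefix
  E='00' vs C='10': no prefix
  E='00' vs D='11': no prefix
  B='010' vs E='00': no prefix
  B='010' vs F='011': no prefix
  B='010' vs C='10': no prefix
  B='010' vs D='11': no prefix
  F='011' vs E='00': no prefix
  F='011' vs B='010': no prefix
  F='011' vs C='10': no prefix
  F='011' vs D='11': no prefix
  C='10' vs E='00': no prefix
  C='10' vs B='010': no prefix
  C='10' vs F='011': no prefix
  C='10' vs D='11': no prefix
  D='11' vs E='00': no prefix
  D='11' vs B='010': no prefix
  D='11' vs F='011': no prefix
  D='11' vs C='10': no prefix
No violation found over all pairs.

YES -- this is a valid prefix code. No codeword is a prefix of any other codeword.


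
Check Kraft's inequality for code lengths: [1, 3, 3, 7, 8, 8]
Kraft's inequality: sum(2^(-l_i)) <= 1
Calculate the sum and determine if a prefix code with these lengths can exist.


Sum = 2^(-1) + 2^(-3) + 2^(-3) + 2^(-7) + 2^(-8) + 2^(-8)
    = 0.5 + 0.125 + 0.125 + 0.0078125 + 0.00390625 + 0.00390625
    = 196/256 = 0.765625
Since 0.765625 <= 1, Kraft's inequality IS satisfied.
A prefix code with these lengths CAN exist.

Kraft sum = 0.765625. Satisfied.


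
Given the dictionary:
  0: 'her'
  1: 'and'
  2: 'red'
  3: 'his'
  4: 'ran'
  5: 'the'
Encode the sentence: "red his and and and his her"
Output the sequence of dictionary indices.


Look up each word in the dictionary:
  'red' -> 2
  'his' -> 3
  'and' -> 1
  'and' -> 1
  'and' -> 1
  'his' -> 3
  'her' -> 0

Encoded: [2, 3, 1, 1, 1, 3, 0]


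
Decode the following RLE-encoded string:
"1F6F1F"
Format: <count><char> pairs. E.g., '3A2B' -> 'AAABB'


Expanding each <count><char> pair:
  1F -> 'F'
  6F -> 'FFFFFF'
  1F -> 'F'

Decoded = FFFFFFFF


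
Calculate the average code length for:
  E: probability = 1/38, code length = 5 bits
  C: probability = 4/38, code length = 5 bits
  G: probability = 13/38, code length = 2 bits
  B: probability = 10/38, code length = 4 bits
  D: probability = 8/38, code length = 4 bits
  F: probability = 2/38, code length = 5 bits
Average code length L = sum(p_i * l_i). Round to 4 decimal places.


Weighted contributions p_i * l_i:
  E: (1/38) * 5 = 5/38
  C: (4/38) * 5 = 20/38
  G: (13/38) * 2 = 26/38
  B: (10/38) * 4 = 40/38
  D: (8/38) * 4 = 32/38
  F: (2/38) * 5 = 10/38
Sum = (5 + 20 + 26 + 40 + 32 + 10)/38 = 133/38

L = 133/38 = 3.5000 bits/symbol


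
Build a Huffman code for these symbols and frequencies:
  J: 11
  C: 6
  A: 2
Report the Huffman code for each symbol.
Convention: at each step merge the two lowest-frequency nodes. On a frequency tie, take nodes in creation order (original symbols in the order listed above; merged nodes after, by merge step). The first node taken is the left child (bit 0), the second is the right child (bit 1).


Huffman tree construction:
Step 1: Merge A(2) + C(6) = 8
Step 2: Merge (A+C)(8) + J(11) = 19
Read each symbol's code off the tree from the root (left child = 0, right child = 1).

Codes:
  J: 1 (length 1)
  C: 01 (length 2)
  A: 00 (length 2)
Average code length: 27/19 = 1.4211 bits/symbol
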